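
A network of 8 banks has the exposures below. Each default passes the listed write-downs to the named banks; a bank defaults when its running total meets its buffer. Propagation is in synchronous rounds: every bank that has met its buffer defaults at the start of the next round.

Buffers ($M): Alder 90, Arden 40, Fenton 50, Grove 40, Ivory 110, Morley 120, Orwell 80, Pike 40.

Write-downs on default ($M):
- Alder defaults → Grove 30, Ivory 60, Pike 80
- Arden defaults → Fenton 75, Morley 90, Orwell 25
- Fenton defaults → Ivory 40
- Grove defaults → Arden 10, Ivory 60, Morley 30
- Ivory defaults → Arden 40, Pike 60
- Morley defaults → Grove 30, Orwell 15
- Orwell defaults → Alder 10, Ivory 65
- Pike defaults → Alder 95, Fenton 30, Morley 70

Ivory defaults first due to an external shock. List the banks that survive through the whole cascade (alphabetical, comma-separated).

Orwell

Round 1 — Ivory defaults (initial).
  Arden: +40 → 40 ≥ 40
  Pike: +60 → 60 ≥ 40
Round 2 — Arden, Pike default.
  Alder: +95 → 95 ≥ 90
  Fenton: +75+30 → 105 ≥ 50
  Morley: +90+70 → 160 ≥ 120
  Orwell: +25 → 25 < 80
Round 3 — Alder, Fenton, Morley default.
  Grove: +30+30 → 60 ≥ 40
  Orwell: +15 → 40 < 80
Round 4 — Grove defaults.
No further defaults.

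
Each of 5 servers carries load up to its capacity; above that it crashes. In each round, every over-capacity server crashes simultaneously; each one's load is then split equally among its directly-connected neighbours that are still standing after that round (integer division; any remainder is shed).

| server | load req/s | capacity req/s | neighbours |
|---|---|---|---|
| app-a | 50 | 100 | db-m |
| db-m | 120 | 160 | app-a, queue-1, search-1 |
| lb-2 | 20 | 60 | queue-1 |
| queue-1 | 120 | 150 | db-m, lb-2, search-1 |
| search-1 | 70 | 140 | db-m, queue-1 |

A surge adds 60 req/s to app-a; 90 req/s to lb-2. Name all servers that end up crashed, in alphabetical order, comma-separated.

Round 1 — app-a at 110 > 100; lb-2 at 110 > 60. app-a, lb-2 crash.
  app-a sheds 110 req/s to db-m: 110 each.
    db-m: 120+110 = 230 > 160
  lb-2 sheds 110 req/s to queue-1: 110 each.
    queue-1: 120+110 = 230 > 150
Round 2 — db-m, queue-1 crash.
  db-m sheds 230 req/s to search-1: 230 each.
    search-1: 70+230 = 300 > 140
  queue-1 sheds 230 req/s to search-1: 230 each.
    search-1: 300+230 = 530 > 140
Round 3 — search-1 crashes.
  search-1 sheds 530 req/s: no online neighbours, lost.
No further crashes.

app-a, db-m, lb-2, queue-1, search-1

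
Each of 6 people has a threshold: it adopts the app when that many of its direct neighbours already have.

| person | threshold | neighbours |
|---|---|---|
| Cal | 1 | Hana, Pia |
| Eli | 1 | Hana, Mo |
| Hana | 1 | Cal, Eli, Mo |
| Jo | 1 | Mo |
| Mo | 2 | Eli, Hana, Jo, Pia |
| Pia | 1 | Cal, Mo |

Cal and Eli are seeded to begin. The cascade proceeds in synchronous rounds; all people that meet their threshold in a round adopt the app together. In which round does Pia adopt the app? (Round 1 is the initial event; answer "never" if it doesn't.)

Round 1 — Cal, Eli adopt the app (initial).
Round 2 — checking thresholds:
  Hana: 2 of 3 neighbours ≥ 1, adopts the app.
  Mo: 1 of 4 neighbours < 2, below threshold.
  Pia: 1 of 2 neighbours ≥ 1, adopts the app.
Round 3 — checking thresholds:
  Mo: 3 of 4 neighbours ≥ 2, adopts the app.
Round 4 — checking thresholds:
  Jo: 1 of 1 neighbours ≥ 1, adopts the app.
Round 5 — no new adoptions; cascade stops.

2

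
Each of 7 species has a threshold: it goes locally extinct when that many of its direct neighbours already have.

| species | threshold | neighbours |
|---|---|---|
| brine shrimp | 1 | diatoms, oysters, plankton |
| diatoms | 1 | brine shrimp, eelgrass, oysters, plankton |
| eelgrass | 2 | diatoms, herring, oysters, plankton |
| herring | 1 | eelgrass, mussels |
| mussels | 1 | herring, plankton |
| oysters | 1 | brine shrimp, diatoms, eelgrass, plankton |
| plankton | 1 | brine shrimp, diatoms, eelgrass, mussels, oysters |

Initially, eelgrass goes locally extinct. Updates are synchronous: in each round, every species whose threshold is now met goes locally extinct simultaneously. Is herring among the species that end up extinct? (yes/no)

yes

Round 1 — eelgrass goes locally extinct (initial).
Round 2 — checking thresholds:
  diatoms: 1 of 4 neighbours ≥ 1, goes locally extinct.
  herring: 1 of 2 neighbours ≥ 1, goes locally extinct.
  oysters: 1 of 4 neighbours ≥ 1, goes locally extinct.
  plankton: 1 of 5 neighbours ≥ 1, goes locally extinct.
Round 3 — checking thresholds:
  brine shrimp: 3 of 3 neighbours ≥ 1, goes locally extinct.
  mussels: 2 of 2 neighbours ≥ 1, goes locally extinct.
Round 4 — no new extinctions; cascade stops.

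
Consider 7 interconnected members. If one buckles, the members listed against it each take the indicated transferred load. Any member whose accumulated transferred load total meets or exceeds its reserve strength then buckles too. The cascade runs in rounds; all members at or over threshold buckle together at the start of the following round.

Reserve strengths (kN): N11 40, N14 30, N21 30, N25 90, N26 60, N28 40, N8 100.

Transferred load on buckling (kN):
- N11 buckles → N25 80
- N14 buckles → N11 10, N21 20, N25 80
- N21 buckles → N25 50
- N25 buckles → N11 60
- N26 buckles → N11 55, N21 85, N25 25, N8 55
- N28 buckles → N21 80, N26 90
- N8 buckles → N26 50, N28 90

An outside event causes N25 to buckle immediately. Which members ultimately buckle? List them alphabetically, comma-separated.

N11, N25

Round 1 — N25 buckles (initial).
  N11: +60 → 60 ≥ 40
Round 2 — N11 buckles.
No further bucklings.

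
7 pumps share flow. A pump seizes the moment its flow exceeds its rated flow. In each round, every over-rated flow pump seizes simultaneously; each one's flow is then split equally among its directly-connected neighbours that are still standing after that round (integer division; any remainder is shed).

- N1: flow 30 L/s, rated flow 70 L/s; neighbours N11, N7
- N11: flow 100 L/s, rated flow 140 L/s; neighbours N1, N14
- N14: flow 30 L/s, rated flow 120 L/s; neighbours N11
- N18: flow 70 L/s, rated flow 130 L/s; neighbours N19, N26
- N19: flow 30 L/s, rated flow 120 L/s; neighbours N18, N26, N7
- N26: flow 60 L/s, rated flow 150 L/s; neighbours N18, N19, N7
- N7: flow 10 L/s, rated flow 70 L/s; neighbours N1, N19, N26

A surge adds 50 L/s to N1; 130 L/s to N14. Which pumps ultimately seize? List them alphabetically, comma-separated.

N1, N11, N14

Round 1 — N1 at 80 > 70; N14 at 160 > 120. N1, N14 seize.
  N1 sheds 80 L/s to N11, N7: 40 each.
    N11: 100+40 = 140 ≤ 140
    N7: 10+40 = 50 ≤ 70
  N14 sheds 160 L/s to N11: 160 each.
    N11: 140+160 = 300 > 140
Round 2 — N11 seizes.
  N11 sheds 300 L/s: no online neighbours, lost.
No further seizures.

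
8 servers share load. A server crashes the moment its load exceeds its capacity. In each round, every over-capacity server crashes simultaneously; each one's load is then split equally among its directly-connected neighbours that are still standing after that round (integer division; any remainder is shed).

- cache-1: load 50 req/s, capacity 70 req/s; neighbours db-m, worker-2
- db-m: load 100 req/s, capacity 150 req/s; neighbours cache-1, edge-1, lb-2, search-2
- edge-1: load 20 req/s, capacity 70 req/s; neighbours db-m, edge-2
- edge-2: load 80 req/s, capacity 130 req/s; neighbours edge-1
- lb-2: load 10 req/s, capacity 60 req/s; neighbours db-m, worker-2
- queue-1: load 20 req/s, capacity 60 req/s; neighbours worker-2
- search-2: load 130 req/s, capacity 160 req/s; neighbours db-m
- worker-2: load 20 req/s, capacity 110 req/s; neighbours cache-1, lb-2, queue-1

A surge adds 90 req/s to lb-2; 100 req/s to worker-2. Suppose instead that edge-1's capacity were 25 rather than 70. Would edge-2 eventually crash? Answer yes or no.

With edge-1's capacity at 25:
Round 1 — lb-2 at 100 > 60; worker-2 at 120 > 110. lb-2, worker-2 crash.
  lb-2 sheds 100 req/s to db-m: 100 each.
    db-m: 100+100 = 200 > 150
  worker-2 sheds 120 req/s to cache-1, queue-1: 60 each.
    cache-1: 50+60 = 110 > 70
    queue-1: 20+60 = 80 > 60
Round 2 — cache-1, db-m, queue-1 crash.
  cache-1 sheds 110 req/s: no online neighbours, lost.
  db-m sheds 200 req/s to edge-1, search-2: 100 each.
    edge-1: 20+100 = 120 > 25
    search-2: 130+100 = 230 > 160
  queue-1 sheds 80 req/s: no online neighbours, lost.
Round 3 — edge-1, search-2 crash.
  edge-1 sheds 120 req/s to edge-2: 120 each.
    edge-2: 80+120 = 200 > 130
  search-2 sheds 230 req/s: no online neighbours, lost.
Round 4 — edge-2 crashes.
  edge-2 sheds 200 req/s: no online neighbours, lost.
No further crashes.

yes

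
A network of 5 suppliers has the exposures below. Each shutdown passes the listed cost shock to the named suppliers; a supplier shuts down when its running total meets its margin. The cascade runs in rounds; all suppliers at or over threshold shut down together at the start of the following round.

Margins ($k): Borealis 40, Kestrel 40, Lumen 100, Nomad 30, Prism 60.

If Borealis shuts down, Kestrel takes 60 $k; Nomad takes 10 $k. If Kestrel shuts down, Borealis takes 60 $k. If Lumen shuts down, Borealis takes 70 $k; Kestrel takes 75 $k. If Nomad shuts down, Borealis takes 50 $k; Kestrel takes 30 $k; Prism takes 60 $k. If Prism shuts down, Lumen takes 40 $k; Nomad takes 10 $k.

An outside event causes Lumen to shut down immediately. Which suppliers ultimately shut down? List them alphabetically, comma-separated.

Borealis, Kestrel, Lumen

Round 1 — Lumen shuts down (initial).
  Borealis: +70 → 70 ≥ 40
  Kestrel: +75 → 75 ≥ 40
Round 2 — Borealis, Kestrel shut down.
  Nomad: +10 → 10 < 30
No further shutdowns.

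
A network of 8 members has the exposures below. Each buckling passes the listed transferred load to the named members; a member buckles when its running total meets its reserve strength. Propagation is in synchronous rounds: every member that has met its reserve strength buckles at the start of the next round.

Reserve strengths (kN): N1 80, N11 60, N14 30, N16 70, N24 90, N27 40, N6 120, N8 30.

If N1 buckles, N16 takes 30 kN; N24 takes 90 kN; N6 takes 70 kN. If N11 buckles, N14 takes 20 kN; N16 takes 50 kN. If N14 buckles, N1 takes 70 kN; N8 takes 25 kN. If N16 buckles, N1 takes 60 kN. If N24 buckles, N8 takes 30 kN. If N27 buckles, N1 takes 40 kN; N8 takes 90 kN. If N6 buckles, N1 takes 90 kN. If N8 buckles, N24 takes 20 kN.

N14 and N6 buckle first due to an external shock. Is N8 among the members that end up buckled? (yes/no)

Round 1 — N14, N6 buckle (initial).
  N1: +70+90 → 160 ≥ 80
  N8: +25 → 25 < 30
Round 2 — N1 buckles.
  N16: +30 → 30 < 70
  N24: +90 → 90 ≥ 90
Round 3 — N24 buckles.
  N8: +30 → 55 ≥ 30
Round 4 — N8 buckles.
No further bucklings.

yes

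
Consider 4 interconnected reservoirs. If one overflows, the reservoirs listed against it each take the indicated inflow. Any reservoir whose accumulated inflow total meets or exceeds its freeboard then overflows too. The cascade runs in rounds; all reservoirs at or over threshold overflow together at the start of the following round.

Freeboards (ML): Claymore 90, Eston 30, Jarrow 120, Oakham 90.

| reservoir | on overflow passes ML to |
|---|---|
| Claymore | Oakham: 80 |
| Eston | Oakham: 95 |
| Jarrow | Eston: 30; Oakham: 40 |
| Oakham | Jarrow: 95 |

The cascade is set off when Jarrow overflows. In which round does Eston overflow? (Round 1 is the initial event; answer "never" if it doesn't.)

Round 1 — Jarrow overflows (initial).
  Eston: +30 → 30 ≥ 30
  Oakham: +40 → 40 < 90
Round 2 — Eston overflows.
  Oakham: +95 → 135 ≥ 90
Round 3 — Oakham overflows.
No further overflows.

2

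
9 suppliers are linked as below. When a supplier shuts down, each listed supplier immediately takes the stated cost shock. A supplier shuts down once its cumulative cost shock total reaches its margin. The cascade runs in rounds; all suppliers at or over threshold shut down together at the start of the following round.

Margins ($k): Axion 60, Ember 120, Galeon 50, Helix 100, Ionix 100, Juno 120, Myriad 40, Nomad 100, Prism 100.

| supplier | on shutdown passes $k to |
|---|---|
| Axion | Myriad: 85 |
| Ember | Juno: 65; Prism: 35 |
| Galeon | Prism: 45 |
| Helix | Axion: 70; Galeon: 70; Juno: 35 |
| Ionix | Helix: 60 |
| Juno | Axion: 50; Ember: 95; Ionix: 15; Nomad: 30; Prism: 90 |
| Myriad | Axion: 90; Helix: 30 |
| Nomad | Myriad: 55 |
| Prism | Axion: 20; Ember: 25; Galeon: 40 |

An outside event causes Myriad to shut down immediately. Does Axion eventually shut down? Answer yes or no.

yes

Round 1 — Myriad shuts down (initial).
  Axion: +90 → 90 ≥ 60
  Helix: +30 → 30 < 100
Round 2 — Axion shuts down.
No further shutdowns.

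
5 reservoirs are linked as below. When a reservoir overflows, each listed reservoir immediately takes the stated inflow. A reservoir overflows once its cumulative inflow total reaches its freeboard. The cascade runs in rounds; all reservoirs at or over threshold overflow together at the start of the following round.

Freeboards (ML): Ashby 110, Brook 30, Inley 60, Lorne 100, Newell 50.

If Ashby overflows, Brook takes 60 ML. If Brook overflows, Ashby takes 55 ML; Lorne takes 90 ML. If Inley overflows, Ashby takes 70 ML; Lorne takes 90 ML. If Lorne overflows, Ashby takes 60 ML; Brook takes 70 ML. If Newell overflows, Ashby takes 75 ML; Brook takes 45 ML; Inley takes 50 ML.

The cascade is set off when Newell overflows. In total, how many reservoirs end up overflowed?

Round 1 — Newell overflows (initial).
  Ashby: +75 → 75 < 110
  Brook: +45 → 45 ≥ 30
  Inley: +50 → 50 < 60
Round 2 — Brook overflows.
  Ashby: +55 → 130 ≥ 110
  Lorne: +90 → 90 < 100
Round 3 — Ashby overflows.
No further overflows.

3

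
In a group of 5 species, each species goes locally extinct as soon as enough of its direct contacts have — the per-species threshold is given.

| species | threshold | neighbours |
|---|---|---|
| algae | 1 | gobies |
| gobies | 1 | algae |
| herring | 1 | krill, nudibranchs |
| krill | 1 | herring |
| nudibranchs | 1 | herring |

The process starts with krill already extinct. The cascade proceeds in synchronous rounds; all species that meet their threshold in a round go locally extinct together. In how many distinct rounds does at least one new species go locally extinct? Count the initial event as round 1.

3

Round 1 — krill goes locally extinct (initial).
Round 2 — checking thresholds:
  herring: 1 of 2 neighbours ≥ 1, goes locally extinct.
Round 3 — checking thresholds:
  nudibranchs: 1 of 1 neighbours ≥ 1, goes locally extinct.
Round 4 — no new extinctions; cascade stops.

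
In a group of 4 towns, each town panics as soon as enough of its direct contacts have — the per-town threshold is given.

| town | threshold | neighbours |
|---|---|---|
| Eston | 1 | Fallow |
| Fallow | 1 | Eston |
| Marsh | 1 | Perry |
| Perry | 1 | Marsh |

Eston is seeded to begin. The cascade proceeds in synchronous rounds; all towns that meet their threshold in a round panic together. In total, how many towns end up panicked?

Round 1 — Eston panics (initial).
Round 2 — checking thresholds:
  Fallow: 1 of 1 neighbours ≥ 1, panics.
Round 3 — no new panics; cascade stops.

2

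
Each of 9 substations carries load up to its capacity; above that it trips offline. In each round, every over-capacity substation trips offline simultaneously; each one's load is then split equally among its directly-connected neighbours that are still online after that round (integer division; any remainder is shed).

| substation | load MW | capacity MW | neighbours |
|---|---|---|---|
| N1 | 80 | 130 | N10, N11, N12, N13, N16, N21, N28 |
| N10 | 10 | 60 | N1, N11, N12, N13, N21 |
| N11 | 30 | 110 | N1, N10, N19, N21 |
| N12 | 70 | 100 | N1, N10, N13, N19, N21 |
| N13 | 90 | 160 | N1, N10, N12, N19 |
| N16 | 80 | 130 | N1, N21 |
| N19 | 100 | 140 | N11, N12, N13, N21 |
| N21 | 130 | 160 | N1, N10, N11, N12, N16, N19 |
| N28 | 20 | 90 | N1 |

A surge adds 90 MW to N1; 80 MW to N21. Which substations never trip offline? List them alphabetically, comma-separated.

Round 1 — N1 at 170 > 130; N21 at 210 > 160. N1, N21 trip offline.
  N1 sheds 170 MW to N10, N11, N12, N13, N16, N28: 28 each (2 lost).
    N10: 10+28 = 38 ≤ 60
    N11: 30+28 = 58 ≤ 110
    N12: 70+28 = 98 ≤ 100
    N13: 90+28 = 118 ≤ 160
    N16: 80+28 = 108 ≤ 130
    N28: 20+28 = 48 ≤ 90
  N21 sheds 210 MW to N10, N11, N12, N16, N19: 42 each.
    N10: 38+42 = 80 > 60
    N11: 58+42 = 100 ≤ 110
    N12: 98+42 = 140 > 100
    N16: 108+42 = 150 > 130
    N19: 100+42 = 142 > 140
Round 2 — N10, N12, N16, N19 trip offline.
  N10 sheds 80 MW to N11, N13: 40 each.
    N11: 100+40 = 140 > 110
    N13: 118+40 = 158 ≤ 160
  N12 sheds 140 MW to N13: 140 each.
    N13: 158+140 = 298 > 160
  N16 sheds 150 MW: no online neighbours, lost.
  N19 sheds 142 MW to N11, N13: 71 each.
    N11: 140+71 = 211 > 110
    N13: 298+71 = 369 > 160
Round 3 — N11, N13 trip offline.
  N11 sheds 211 MW: no online neighbours, lost.
  N13 sheds 369 MW: no online neighbours, lost.
No further trips.

N28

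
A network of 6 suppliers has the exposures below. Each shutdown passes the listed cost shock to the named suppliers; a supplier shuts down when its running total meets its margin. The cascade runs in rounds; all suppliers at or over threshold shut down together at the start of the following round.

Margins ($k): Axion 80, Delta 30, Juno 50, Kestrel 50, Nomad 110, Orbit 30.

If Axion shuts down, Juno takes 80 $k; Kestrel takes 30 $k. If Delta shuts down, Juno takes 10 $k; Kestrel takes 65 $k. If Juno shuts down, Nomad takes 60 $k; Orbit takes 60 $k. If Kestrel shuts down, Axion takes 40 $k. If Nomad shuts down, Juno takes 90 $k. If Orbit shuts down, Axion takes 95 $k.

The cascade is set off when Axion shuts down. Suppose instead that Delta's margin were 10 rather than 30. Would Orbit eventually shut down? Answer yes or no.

With Delta's margin at 10:
Round 1 — Axion shuts down (initial).
  Juno: +80 → 80 ≥ 50
  Kestrel: +30 → 30 < 50
Round 2 — Juno shuts down.
  Nomad: +60 → 60 < 110
  Orbit: +60 → 60 ≥ 30
Round 3 — Orbit shuts down.
No further shutdowns.

yes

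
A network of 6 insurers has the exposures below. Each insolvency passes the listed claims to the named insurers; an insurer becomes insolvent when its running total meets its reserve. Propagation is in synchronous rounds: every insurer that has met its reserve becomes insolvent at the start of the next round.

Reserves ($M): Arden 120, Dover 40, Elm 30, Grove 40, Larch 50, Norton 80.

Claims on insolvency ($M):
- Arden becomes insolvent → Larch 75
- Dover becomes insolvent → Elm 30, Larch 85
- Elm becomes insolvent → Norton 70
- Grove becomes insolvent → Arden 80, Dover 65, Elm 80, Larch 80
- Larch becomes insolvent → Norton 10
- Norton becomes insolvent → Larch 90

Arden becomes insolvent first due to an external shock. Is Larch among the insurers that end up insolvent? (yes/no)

yes

Round 1 — Arden becomes insolvent (initial).
  Larch: +75 → 75 ≥ 50
Round 2 — Larch becomes insolvent.
  Norton: +10 → 10 < 80
No further insolvencies.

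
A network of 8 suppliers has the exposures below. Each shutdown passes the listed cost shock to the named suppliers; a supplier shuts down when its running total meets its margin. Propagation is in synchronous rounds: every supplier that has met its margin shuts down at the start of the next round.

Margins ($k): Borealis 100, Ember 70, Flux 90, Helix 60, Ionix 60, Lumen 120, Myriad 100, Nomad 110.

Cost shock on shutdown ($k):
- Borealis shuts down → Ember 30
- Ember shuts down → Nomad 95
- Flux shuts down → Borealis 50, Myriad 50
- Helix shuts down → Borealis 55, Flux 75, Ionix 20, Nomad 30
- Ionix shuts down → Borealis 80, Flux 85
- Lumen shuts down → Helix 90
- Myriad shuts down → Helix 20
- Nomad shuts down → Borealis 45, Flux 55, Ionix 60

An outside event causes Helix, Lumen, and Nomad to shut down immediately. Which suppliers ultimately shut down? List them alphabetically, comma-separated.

Borealis, Flux, Helix, Ionix, Lumen, Nomad

Round 1 — Helix, Lumen, Nomad shut down (initial).
  Borealis: +55+45 → 100 ≥ 100
  Flux: +75+55 → 130 ≥ 90
  Ionix: +20+60 → 80 ≥ 60
Round 2 — Borealis, Flux, Ionix shut down.
  Ember: +30 → 30 < 70
  Myriad: +50 → 50 < 100
No further shutdowns.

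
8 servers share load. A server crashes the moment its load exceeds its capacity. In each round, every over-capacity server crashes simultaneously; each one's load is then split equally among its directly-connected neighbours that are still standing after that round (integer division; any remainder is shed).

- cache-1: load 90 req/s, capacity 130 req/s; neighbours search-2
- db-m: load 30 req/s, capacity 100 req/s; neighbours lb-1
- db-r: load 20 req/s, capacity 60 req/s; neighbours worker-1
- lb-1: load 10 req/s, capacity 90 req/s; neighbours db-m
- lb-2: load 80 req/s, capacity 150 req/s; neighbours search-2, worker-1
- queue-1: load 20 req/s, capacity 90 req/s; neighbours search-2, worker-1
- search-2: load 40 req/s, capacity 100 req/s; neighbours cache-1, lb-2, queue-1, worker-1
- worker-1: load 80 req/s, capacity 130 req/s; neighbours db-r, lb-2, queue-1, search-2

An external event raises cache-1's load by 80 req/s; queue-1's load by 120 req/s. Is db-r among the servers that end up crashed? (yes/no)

Round 1 — cache-1 at 170 > 130; queue-1 at 140 > 90. cache-1, queue-1 crash.
  cache-1 sheds 170 req/s to search-2: 170 each.
    search-2: 40+170 = 210 > 100
  queue-1 sheds 140 req/s to search-2, worker-1: 70 each.
    search-2: 210+70 = 280 > 100
    worker-1: 80+70 = 150 > 130
Round 2 — search-2, worker-1 crash.
  search-2 sheds 280 req/s to lb-2: 280 each.
    lb-2: 80+280 = 360 > 150
  worker-1 sheds 150 req/s to db-r, lb-2: 75 each.
    db-r: 20+75 = 95 > 60
    lb-2: 360+75 = 435 > 150
Round 3 — db-r, lb-2 crash.
  db-r sheds 95 req/s: no online neighbours, lost.
  lb-2 sheds 435 req/s: no online neighbours, lost.
No further crashes.

yes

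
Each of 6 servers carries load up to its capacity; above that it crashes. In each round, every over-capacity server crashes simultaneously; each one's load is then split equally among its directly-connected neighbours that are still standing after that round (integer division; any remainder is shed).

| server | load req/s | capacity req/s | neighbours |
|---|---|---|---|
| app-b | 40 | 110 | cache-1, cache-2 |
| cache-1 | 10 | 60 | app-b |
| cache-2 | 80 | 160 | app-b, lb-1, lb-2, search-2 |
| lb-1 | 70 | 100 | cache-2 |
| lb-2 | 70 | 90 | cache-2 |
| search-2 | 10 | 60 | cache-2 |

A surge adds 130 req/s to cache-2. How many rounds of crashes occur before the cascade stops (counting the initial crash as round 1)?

2

Round 1 — cache-2 at 210 > 160. cache-2 crashes.
  cache-2 sheds 210 req/s to app-b, lb-1, lb-2, search-2: 52 each (2 lost).
    app-b: 40+52 = 92 ≤ 110
    lb-1: 70+52 = 122 > 100
    lb-2: 70+52 = 122 > 90
    search-2: 10+52 = 62 > 60
Round 2 — lb-1, lb-2, search-2 crash.
  lb-1 sheds 122 req/s: no online neighbours, lost.
  lb-2 sheds 122 req/s: no online neighbours, lost.
  search-2 sheds 62 req/s: no online neighbours, lost.
No further crashes.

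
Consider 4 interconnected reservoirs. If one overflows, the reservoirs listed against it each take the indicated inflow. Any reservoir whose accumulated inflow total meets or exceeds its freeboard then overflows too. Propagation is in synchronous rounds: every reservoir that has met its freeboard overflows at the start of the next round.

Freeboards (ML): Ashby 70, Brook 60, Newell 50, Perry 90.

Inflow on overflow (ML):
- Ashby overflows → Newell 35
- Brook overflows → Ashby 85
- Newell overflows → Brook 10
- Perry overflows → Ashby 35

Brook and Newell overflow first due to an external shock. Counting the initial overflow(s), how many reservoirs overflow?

3

Round 1 — Brook, Newell overflow (initial).
  Ashby: +85 → 85 ≥ 70
Round 2 — Ashby overflows.
No further overflows.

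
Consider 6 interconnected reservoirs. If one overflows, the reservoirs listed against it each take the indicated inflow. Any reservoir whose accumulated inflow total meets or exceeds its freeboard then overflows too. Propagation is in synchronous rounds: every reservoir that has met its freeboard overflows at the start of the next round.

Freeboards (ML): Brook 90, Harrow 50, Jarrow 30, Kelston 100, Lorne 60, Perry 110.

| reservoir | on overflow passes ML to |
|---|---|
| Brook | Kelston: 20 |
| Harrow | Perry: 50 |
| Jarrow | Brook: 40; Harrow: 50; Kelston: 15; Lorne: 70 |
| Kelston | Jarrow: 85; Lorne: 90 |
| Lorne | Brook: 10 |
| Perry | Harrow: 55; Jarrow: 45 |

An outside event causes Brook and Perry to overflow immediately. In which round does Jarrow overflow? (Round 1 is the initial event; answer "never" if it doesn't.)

2

Round 1 — Brook, Perry overflow (initial).
  Harrow: +55 → 55 ≥ 50
  Jarrow: +45 → 45 ≥ 30
  Kelston: +20 → 20 < 100
Round 2 — Harrow, Jarrow overflow.
  Kelston: +15 → 35 < 100
  Lorne: +70 → 70 ≥ 60
Round 3 — Lorne overflows.
No further overflows.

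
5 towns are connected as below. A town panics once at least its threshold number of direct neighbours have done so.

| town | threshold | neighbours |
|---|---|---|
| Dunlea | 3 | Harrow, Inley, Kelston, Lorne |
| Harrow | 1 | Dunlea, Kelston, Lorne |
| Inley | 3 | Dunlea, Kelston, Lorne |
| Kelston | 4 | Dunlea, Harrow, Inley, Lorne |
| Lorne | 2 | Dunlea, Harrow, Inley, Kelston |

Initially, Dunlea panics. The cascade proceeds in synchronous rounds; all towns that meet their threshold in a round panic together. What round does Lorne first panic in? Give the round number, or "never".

3

Round 1 — Dunlea panics (initial).
Round 2 — checking thresholds:
  Harrow: 1 of 3 neighbours ≥ 1, panics.
  Inley: 1 of 3 neighbours < 3, not yet.
  Kelston: 1 of 4 neighbours < 4, not yet.
  Lorne: 1 of 4 neighbours < 2, not yet.
Round 3 — checking thresholds:
  Inley: 1 of 3 neighbours < 3, not yet.
  Kelston: 2 of 4 neighbours < 4, not yet.
  Lorne: 2 of 4 neighbours ≥ 2, panics.
Round 4 — no new panics; cascade stops.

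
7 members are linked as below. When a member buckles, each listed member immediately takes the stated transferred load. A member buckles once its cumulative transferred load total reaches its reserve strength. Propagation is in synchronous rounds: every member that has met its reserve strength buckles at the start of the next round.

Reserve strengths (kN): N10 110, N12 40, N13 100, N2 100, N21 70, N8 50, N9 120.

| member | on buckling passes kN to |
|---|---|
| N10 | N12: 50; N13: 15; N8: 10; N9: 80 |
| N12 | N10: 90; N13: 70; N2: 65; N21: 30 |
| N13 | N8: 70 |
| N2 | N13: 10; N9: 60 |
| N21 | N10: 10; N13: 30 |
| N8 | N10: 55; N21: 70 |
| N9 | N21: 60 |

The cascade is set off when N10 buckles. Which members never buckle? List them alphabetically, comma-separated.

Round 1 — N10 buckles (initial).
  N12: +50 → 50 ≥ 40
  N13: +15 → 15 < 100
  N8: +10 → 10 < 50
  N9: +80 → 80 < 120
Round 2 — N12 buckles.
  N13: +70 → 85 < 100
  N2: +65 → 65 < 100
  N21: +30 → 30 < 70
No further bucklings.

N13, N2, N21, N8, N9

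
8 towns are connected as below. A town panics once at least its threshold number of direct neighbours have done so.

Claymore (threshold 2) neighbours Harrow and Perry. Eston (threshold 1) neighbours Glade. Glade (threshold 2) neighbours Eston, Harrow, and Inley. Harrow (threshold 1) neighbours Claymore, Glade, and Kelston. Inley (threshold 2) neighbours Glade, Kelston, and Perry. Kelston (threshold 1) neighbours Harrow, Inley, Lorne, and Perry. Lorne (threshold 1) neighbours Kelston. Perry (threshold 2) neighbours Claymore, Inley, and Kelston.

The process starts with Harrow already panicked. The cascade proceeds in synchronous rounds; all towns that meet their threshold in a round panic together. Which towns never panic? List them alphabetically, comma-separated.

Round 1 — Harrow panics (initial).
Round 2 — checking thresholds:
  Claymore: 1 of 2 neighbours < 2, not yet.
  Glade: 1 of 3 neighbours < 2, not yet.
  Kelston: 1 of 4 neighbours ≥ 1, panics.
Round 3 — checking thresholds:
  Claymore: 1 of 2 neighbours < 2, not yet.
  Glade: 1 of 3 neighbours < 2, not yet.
  Inley: 1 of 3 neighbours < 2, not yet.
  Lorne: 1 of 1 neighbours ≥ 1, panics.
  Perry: 1 of 3 neighbours < 2, not yet.
Round 4 — no new panics; cascade stops.

Claymore, Eston, Glade, Inley, Perry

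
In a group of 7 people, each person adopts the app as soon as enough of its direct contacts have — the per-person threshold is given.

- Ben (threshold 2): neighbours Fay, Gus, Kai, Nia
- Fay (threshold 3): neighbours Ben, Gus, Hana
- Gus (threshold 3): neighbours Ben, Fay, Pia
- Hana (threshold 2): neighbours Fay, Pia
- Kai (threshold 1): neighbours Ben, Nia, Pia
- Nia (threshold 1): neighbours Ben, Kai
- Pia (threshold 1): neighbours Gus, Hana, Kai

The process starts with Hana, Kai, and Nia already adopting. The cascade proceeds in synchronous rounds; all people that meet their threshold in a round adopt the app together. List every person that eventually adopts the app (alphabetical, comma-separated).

Round 1 — Hana, Kai, Nia adopt the app (initial).
Round 2 — checking thresholds:
  Ben: 2 of 4 neighbours ≥ 2, adopts the app.
  Fay: 1 of 3 neighbours < 3, below threshold.
  Pia: 2 of 3 neighbours ≥ 1, adopts the app.
Round 3 — no new adoptions; cascade stops.

Ben, Hana, Kai, Nia, Pia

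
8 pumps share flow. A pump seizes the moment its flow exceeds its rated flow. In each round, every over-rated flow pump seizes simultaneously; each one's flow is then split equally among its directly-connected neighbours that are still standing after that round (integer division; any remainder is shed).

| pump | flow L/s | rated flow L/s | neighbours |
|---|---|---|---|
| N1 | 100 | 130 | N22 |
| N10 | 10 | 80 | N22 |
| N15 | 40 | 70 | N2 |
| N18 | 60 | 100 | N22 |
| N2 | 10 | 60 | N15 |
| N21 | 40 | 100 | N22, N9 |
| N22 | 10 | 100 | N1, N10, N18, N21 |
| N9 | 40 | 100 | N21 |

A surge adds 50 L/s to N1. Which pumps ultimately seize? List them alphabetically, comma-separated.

N1, N18, N22

Round 1 — N1 at 150 > 130. N1 seizes.
  N1 sheds 150 L/s to N22: 150 each.
    N22: 10+150 = 160 > 100
Round 2 — N22 seizes.
  N22 sheds 160 L/s to N10, N18, N21: 53 each (1 lost).
    N10: 10+53 = 63 ≤ 80
    N18: 60+53 = 113 > 100
    N21: 40+53 = 93 ≤ 100
Round 3 — N18 seizes.
  N18 sheds 113 L/s: no online neighbours, lost.
No further seizures.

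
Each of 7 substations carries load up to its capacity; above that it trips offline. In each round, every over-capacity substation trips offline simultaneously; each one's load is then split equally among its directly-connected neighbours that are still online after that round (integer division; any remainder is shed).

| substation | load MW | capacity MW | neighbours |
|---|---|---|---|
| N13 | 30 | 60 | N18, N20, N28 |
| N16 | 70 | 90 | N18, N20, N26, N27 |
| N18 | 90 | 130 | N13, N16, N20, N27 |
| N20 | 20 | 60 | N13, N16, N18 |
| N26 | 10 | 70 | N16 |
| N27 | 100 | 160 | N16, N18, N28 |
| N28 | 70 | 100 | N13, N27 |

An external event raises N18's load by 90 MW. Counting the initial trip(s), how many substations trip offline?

6

Round 1 — N18 at 180 > 130. N18 trips offline.
  N18 sheds 180 MW to N13, N16, N20, N27: 45 each.
    N13: 30+45 = 75 > 60
    N16: 70+45 = 115 > 90
    N20: 20+45 = 65 > 60
    N27: 100+45 = 145 ≤ 160
Round 2 — N13, N16, N20 trip offline.
  N13 sheds 75 MW to N28: 75 each.
    N28: 70+75 = 145 > 100
  N16 sheds 115 MW to N26, N27: 57 each (1 lost).
    N26: 10+57 = 67 ≤ 70
    N27: 145+57 = 202 > 160
  N20 sheds 65 MW: no online neighbours, lost.
Round 3 — N27, N28 trip offline.
  N27 sheds 202 MW: no online neighbours, lost.
  N28 sheds 145 MW: no online neighbours, lost.
No further trips.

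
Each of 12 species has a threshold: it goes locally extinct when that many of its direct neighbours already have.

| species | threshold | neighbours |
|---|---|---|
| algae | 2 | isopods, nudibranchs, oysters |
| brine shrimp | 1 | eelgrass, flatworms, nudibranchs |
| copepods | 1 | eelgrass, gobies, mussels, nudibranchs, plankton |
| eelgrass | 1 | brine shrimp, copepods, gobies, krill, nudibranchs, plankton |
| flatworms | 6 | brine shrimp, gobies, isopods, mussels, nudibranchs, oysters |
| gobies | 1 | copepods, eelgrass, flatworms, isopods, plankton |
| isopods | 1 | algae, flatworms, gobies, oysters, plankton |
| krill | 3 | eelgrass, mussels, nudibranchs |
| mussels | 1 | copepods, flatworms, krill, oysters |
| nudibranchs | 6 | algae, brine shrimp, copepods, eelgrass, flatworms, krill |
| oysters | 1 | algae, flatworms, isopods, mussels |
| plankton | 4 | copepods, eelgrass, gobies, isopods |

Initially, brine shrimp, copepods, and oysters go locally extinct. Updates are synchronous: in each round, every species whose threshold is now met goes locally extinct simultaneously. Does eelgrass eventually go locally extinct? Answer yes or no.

yes

Round 1 — brine shrimp, copepods, oysters go locally extinct (initial).
Round 2 — checking thresholds:
  algae: 1 of 3 neighbours < 2, not yet.
  eelgrass: 2 of 6 neighbours ≥ 1, goes locally extinct.
  flatworms: 2 of 6 neighbours < 6, not yet.
  gobies: 1 of 5 neighbours ≥ 1, goes locally extinct.
  isopods: 1 of 5 neighbours ≥ 1, goes locally extinct.
  mussels: 2 of 4 neighbours ≥ 1, goes locally extinct.
  nudibranchs: 2 of 6 neighbours < 6, not yet.
  plankton: 1 of 4 neighbours < 4, not yet.
Round 3 — checking thresholds:
  algae: 2 of 3 neighbours ≥ 2, goes locally extinct.
  flatworms: 5 of 6 neighbours < 6, not yet.
  krill: 2 of 3 neighbours < 3, not yet.
  nudibranchs: 3 of 6 neighbours < 6, not yet.
  plankton: 4 of 4 neighbours ≥ 4, goes locally extinct.
Round 4 — no new extinctions; cascade stops.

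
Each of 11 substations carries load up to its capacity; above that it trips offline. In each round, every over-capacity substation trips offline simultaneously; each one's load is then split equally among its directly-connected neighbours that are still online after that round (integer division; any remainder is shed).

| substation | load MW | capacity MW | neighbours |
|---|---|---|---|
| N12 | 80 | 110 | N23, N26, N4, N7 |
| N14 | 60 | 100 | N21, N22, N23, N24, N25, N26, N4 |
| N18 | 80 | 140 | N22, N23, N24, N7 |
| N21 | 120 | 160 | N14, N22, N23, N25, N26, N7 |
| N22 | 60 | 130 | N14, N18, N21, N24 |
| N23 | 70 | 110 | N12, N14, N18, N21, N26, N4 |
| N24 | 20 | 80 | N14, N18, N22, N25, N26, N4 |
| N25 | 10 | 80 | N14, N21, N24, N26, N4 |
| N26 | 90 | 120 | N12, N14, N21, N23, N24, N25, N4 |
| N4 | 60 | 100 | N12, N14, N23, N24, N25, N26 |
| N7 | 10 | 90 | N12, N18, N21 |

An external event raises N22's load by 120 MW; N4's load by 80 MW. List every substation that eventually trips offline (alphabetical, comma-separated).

Round 1 — N22 at 180 > 130; N4 at 140 > 100. N22, N4 trip offline.
  N22 sheds 180 MW to N14, N18, N21, N24: 45 each.
    N14: 60+45 = 105 > 100
    N18: 80+45 = 125 ≤ 140
    N21: 120+45 = 165 > 160
    N24: 20+45 = 65 ≤ 80
  N4 sheds 140 MW to N12, N14, N23, N24, N25, N26: 23 each (2 lost).
    N12: 80+23 = 103 ≤ 110
    N14: 105+23 = 128 > 100
    N23: 70+23 = 93 ≤ 110
    N24: 65+23 = 88 > 80
    N25: 10+23 = 33 ≤ 80
    N26: 90+23 = 113 ≤ 120
Round 2 — N14, N21, N24 trip offline.
  N14 sheds 128 MW to N23, N25, N26: 42 each (2 lost).
    N23: 93+42 = 135 > 110
    N25: 33+42 = 75 ≤ 80
    N26: 113+42 = 155 > 120
  N21 sheds 165 MW to N23, N25, N26, N7: 41 each (1 lost).
    N23: 135+41 = 176 > 110
    N25: 75+41 = 116 > 80
    N26: 155+41 = 196 > 120
    N7: 10+41 = 51 ≤ 90
  N24 sheds 88 MW to N18, N25, N26: 29 each (1 lost).
    N18: 125+29 = 154 > 140
    N25: 116+29 = 145 > 80
    N26: 196+29 = 225 > 120
Round 3 — N18, N23, N25, N26 trip offline.
  N18 sheds 154 MW to N7: 154 each.
    N7: 51+154 = 205 > 90
  N23 sheds 176 MW to N12: 176 each.
    N12: 103+176 = 279 > 110
  N25 sheds 145 MW: no online neighbours, lost.
  N26 sheds 225 MW to N12: 225 each.
    N12: 279+225 = 504 > 110
Round 4 — N12, N7 trip offline.
  N12 sheds 504 MW: no online neighbours, lost.
  N7 sheds 205 MW: no online neighbours, lost.
No further trips.

N12, N14, N18, N21, N22, N23, N24, N25, N26, N4, N7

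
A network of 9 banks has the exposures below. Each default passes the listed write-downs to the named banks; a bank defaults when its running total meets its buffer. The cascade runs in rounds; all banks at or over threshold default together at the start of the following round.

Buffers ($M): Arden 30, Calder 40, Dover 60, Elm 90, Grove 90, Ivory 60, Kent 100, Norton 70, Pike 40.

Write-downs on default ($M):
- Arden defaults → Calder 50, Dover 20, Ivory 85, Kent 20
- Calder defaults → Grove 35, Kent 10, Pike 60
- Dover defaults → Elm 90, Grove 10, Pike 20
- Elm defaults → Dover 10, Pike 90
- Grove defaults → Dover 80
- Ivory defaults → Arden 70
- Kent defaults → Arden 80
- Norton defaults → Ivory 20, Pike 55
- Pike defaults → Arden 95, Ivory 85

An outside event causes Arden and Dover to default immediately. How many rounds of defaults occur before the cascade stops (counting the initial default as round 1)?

Round 1 — Arden, Dover default (initial).
  Calder: +50 → 50 ≥ 40
  Elm: +90 → 90 ≥ 90
  Grove: +10 → 10 < 90
  Ivory: +85 → 85 ≥ 60
  Kent: +20 → 20 < 100
  Pike: +20 → 20 < 40
Round 2 — Calder, Elm, Ivory default.
  Grove: +35 → 45 < 90
  Kent: +10 → 30 < 100
  Pike: +60+90 → 170 ≥ 40
Round 3 — Pike defaults.
No further defaults.

3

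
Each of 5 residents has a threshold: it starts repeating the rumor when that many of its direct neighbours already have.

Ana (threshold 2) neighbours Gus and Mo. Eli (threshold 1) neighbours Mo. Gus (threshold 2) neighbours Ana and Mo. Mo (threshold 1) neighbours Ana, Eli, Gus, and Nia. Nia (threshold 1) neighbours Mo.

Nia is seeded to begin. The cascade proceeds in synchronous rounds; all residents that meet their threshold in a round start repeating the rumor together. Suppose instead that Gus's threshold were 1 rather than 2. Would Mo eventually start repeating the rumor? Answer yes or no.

With Gus's threshold at 1:
Round 1 — Nia starts repeating the rumor (initial).
Round 2 — checking thresholds:
  Mo: 1 of 4 neighbours ≥ 1, starts repeating the rumor.
Round 3 — checking thresholds:
  Ana: 1 of 2 neighbours < 2, not yet.
  Eli: 1 of 1 neighbours ≥ 1, starts repeating the rumor.
  Gus: 1 of 2 neighbours ≥ 1, starts repeating the rumor.
Round 4 — checking thresholds:
  Ana: 2 of 2 neighbours ≥ 2, starts repeating the rumor.
Round 5 — no new spreads; cascade stops.

yes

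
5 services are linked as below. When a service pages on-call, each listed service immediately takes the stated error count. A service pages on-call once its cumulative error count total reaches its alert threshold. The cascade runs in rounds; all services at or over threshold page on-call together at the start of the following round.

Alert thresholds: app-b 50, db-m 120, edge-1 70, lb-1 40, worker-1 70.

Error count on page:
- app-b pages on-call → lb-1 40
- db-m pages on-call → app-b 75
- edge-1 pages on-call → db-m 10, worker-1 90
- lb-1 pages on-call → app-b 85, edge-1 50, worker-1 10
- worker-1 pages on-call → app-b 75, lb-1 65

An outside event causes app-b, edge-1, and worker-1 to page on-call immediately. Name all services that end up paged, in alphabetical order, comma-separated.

Round 1 — app-b, edge-1, worker-1 page on-call (initial).
  db-m: +10 → 10 < 120
  lb-1: +40+65 → 105 ≥ 40
Round 2 — lb-1 pages on-call.
No further pages.

app-b, edge-1, lb-1, worker-1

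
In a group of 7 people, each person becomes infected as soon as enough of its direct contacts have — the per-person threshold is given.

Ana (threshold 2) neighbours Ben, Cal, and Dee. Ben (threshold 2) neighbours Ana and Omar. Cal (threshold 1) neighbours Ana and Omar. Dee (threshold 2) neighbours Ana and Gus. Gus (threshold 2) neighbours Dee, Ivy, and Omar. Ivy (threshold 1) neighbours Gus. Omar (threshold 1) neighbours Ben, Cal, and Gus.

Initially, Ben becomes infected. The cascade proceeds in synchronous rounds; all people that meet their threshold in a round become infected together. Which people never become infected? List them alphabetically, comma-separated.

Dee, Gus, Ivy

Round 1 — Ben becomes infected (initial).
Round 2 — checking thresholds:
  Ana: 1 of 3 neighbours < 2, not yet.
  Omar: 1 of 3 neighbours ≥ 1, becomes infected.
Round 3 — checking thresholds:
  Ana: 1 of 3 neighbours < 2, not yet.
  Cal: 1 of 2 neighbours ≥ 1, becomes infected.
  Gus: 1 of 3 neighbours < 2, not yet.
Round 4 — checking thresholds:
  Ana: 2 of 3 neighbours ≥ 2, becomes infected.
  Gus: 1 of 3 neighbours < 2, not yet.
Round 5 — no new infections; cascade stops.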